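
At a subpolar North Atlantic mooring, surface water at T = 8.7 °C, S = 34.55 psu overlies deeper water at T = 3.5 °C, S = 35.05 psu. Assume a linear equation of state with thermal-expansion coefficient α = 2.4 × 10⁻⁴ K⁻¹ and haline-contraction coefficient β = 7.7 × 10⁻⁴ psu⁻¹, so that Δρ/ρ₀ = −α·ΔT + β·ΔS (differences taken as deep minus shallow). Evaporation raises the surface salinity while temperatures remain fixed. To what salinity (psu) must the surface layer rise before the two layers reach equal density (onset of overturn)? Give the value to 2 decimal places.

Neutral buoyancy requires −α(T_deep − T_surf) + β(S_deep − S_surf′) = 0.
S_surf′ = S_deep − (α/β)·ΔT = 35.05 − (2.4 × 10⁻⁴/7.7 × 10⁻⁴)·(-5.2) = 36.6708 psu.
Increase required: 36.6708 − 34.55 = 2.1208 psu.

36.67 psu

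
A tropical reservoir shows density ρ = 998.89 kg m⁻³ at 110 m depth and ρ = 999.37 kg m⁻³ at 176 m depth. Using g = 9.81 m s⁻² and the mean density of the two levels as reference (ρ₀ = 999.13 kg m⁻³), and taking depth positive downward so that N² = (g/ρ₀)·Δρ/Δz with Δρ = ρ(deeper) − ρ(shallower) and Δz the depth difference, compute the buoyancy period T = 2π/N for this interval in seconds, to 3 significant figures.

744 s

Δρ = 999.37 − 998.89 = 0.48 kg m⁻³ over Δz = 176 − 110 = 66 m.
N² = (9.81/999.13) × (0.48/66) = 7.1408 × 10⁻⁵ s⁻².
N = √(7.1408 × 10⁻⁵) = 8.4503 × 10⁻³ rad s⁻¹, so T = 2π/N = 743.55 s ≈ 744 s.
Since Δρ > 0 the layer is stably stratified.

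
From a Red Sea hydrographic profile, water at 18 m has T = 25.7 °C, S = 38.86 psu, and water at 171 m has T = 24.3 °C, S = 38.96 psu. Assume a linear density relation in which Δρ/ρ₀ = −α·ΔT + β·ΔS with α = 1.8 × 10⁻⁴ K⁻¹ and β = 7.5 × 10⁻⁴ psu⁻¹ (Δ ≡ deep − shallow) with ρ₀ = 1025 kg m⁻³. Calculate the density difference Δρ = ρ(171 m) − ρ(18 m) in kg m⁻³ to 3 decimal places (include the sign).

ΔT = -1.4 K, ΔS = +0.10 psu (deep − shallow).
Δρ/ρ₀ = −(1.8 × 10⁻⁴)(-1.4) + (7.5 × 10⁻⁴)(+0.10) = 3.27 × 10⁻⁴.
Δρ = 1025 × (3.27 × 10⁻⁴) = +0.335 kg m⁻³.
Positive Δρ: denser below, stable.

+0.335 kg m⁻³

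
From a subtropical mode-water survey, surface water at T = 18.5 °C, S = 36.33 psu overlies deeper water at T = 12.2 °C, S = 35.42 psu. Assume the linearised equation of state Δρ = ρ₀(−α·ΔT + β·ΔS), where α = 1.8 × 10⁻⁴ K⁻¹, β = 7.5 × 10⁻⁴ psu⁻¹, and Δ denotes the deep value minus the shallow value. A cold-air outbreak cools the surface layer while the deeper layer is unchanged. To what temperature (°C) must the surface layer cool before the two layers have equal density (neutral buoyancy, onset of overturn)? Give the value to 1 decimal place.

Neutral buoyancy requires Δρ = 0, i.e. −α(T_deep − T_surf′) + β(S_deep − S_surf) = 0.
T_surf′ = T_deep − (β/α)·ΔS = 12.2 − (7.5 × 10⁻⁴/1.8 × 10⁻⁴)·(-0.91) = 15.992 °C.
Cooling required: 18.5 − (15.992) = 2.508 °C.

16.0 °C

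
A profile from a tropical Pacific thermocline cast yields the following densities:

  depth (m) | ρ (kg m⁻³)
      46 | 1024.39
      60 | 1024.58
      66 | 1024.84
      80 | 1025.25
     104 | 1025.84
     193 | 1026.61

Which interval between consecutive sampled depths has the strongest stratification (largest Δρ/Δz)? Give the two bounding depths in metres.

Compute the density gradient over each adjacent pair:
  46–60 m: Δρ/Δz = 0.19/14 = 0.014 kg m⁻⁴
  60–66 m: Δρ/Δz = 0.26/6 = 0.043 kg m⁻⁴
  66–80 m: Δρ/Δz = 0.41/14 = 0.029 kg m⁻⁴
  80–104 m: Δρ/Δz = 0.59/24 = 0.025 kg m⁻⁴
  104–193 m: Δρ/Δz = 0.77/89 = 8.7 × 10⁻³ kg m⁻⁴
The largest gradient is in the 60–66 m interval — the pycnocline.

60–66 m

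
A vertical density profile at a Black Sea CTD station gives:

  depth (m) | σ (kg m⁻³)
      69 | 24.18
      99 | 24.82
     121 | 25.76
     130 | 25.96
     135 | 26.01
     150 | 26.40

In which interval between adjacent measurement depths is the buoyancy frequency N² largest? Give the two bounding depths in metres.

99–121 m

Compute the density gradient over each adjacent pair:
  69–99 m: Δρ/Δz = 0.64/30 = 0.021 kg m⁻⁴
  99–121 m: Δρ/Δz = 0.94/22 = 0.043 kg m⁻⁴
  121–130 m: Δρ/Δz = 0.20/9 = 0.022 kg m⁻⁴
  130–135 m: Δρ/Δz = 0.05/5 = 0.010 kg m⁻⁴
  135–150 m: Δρ/Δz = 0.39/15 = 0.026 kg m⁻⁴
The largest gradient is in the 99–121 m interval — the pycnocline.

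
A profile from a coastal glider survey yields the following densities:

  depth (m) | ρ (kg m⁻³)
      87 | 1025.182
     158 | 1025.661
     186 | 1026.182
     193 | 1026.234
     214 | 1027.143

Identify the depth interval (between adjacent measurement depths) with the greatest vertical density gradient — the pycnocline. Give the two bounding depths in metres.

193–214 m

Compute the density gradient over each adjacent pair:
  87–158 m: Δρ/Δz = 0.479/71 = 6.7 × 10⁻³ kg m⁻⁴
  158–186 m: Δρ/Δz = 0.521/28 = 0.019 kg m⁻⁴
  186–193 m: Δρ/Δz = 0.052/7 = 7.4 × 10⁻³ kg m⁻⁴
  193–214 m: Δρ/Δz = 0.909/21 = 0.043 kg m⁻⁴
The largest gradient is in the 193–214 m interval — the pycnocline.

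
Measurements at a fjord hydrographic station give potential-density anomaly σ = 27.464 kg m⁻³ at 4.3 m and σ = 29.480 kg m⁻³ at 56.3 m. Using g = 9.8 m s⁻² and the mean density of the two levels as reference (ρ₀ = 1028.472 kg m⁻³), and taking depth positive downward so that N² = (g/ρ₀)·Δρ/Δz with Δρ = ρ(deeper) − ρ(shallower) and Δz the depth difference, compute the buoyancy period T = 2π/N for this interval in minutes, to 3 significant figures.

5.45 min

Δρ = 1029.480 − 1027.464 = 2.016 kg m⁻³ over Δz = 56.3 − 4.3 = 52 m.
N² = (9.8/1028.472) × (2.016/52) = 3.6942 × 10⁻⁴ s⁻².
N = √(3.6942 × 10⁻⁴) = 0.019220 rad s⁻¹, so T = 2π/N = 326.91 s = 5.4485 min ≈ 5.45 min.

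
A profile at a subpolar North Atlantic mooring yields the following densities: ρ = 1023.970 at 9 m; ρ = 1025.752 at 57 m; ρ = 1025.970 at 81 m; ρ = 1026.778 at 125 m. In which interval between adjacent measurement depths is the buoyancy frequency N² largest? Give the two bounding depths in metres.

9–57 m

Compute the density gradient over each adjacent pair:
  9–57 m: Δρ/Δz = 1.782/48 = 0.037 kg m⁻⁴
  57–81 m: Δρ/Δz = 0.218/24 = 9.1 × 10⁻³ kg m⁻⁴
  81–125 m: Δρ/Δz = 0.808/44 = 0.018 kg m⁻⁴
The largest gradient is in the 9–57 m interval — the pycnocline.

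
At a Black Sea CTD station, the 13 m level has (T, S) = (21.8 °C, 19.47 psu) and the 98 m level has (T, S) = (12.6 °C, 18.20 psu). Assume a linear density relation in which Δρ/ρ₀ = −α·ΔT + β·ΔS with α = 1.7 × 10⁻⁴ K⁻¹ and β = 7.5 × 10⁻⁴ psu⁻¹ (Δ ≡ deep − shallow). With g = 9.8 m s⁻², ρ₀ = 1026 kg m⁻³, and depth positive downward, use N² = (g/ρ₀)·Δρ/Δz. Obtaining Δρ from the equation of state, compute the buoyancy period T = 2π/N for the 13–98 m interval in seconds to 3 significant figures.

748 s

ΔT = -9.2 K, ΔS = -1.27 psu (deep − shallow).
Δρ/ρ₀ = −αΔT + βΔS = 1.564 × 10⁻³ − 9.525 × 10⁻⁴ = 6.115 × 10⁻⁴, so Δρ ≈ 0.6274 kg m⁻³.
N² = (g/ρ₀)·Δρ/Δz = g·(Δρ/ρ₀)/Δz = 9.8 × 6.115 × 10⁻⁴ / 85 = 7.0502 × 10⁻⁵ s⁻².
N = √(7.0502 × 10⁻⁵) = 8.3965 × 10⁻³ rad s⁻¹ → T = 2π/N = 748.31 s ≈ 748 s.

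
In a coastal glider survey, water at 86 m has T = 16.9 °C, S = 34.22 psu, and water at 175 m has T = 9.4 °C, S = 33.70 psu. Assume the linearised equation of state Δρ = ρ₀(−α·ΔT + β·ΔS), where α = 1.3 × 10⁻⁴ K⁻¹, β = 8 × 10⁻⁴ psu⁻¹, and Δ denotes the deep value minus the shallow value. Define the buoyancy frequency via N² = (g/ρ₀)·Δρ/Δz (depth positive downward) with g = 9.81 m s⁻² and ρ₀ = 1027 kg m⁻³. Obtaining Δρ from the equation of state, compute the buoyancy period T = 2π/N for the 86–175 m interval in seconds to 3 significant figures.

800 s

ΔT = -7.5 K, ΔS = -0.52 psu (deep − shallow).
Δρ/ρ₀ = −αΔT + βΔS = 9.75 × 10⁻⁴ − 4.16 × 10⁻⁴ = 5.59 × 10⁻⁴, so Δρ ≈ 0.5741 kg m⁻³.
N² = (g/ρ₀)·Δρ/Δz = g·(Δρ/ρ₀)/Δz = 9.81 × 5.59 × 10⁻⁴ / 89 = 6.1616 × 10⁻⁵ s⁻².
N = √(6.1616 × 10⁻⁵) = 7.8496 × 10⁻³ rad s⁻¹ → T = 2π/N = 800.45 s ≈ 800 s.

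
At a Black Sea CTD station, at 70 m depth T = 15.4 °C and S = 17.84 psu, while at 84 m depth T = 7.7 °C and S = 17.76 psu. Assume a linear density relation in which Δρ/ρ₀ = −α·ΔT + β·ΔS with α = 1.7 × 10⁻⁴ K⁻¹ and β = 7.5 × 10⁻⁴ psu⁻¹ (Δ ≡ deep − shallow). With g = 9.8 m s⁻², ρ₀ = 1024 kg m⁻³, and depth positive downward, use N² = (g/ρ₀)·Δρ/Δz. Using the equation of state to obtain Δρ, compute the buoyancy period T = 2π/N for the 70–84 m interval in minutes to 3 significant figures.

ΔT = -7.7 K, ΔS = -0.08 psu (deep − shallow).
Δρ/ρ₀ = −αΔT + βΔS = 1.309 × 10⁻³ − 6.00 × 10⁻⁵ = 1.249 × 10⁻³, so Δρ ≈ 1.279 kg m⁻³.
N² = (g/ρ₀)·Δρ/Δz = g·(Δρ/ρ₀)/Δz = 9.8 × 1.249 × 10⁻³ / 14 = 8.7430 × 10⁻⁴ s⁻².
N = √(8.7430 × 10⁻⁴) = 0.029569 rad s⁻¹ → T = 2π/N = 212.49 s = 3.5415 min ≈ 3.54 min.

3.54 min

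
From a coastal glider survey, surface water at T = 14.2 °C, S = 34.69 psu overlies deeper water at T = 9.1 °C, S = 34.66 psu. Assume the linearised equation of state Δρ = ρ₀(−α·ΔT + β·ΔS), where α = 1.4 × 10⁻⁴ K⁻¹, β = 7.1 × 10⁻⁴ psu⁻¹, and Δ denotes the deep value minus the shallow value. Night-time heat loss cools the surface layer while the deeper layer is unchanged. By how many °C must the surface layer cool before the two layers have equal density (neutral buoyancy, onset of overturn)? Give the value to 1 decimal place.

Neutral buoyancy requires Δρ = 0, i.e. −α(T_deep − T_surf′) + β(S_deep − S_surf) = 0.
T_surf′ = T_deep − (β/α)·ΔS = 9.1 − (7.1 × 10⁻⁴/1.4 × 10⁻⁴)·(-0.03) = 9.252 °C.
Cooling required: 14.2 − (9.252) = 4.948 °C.

4.9 °C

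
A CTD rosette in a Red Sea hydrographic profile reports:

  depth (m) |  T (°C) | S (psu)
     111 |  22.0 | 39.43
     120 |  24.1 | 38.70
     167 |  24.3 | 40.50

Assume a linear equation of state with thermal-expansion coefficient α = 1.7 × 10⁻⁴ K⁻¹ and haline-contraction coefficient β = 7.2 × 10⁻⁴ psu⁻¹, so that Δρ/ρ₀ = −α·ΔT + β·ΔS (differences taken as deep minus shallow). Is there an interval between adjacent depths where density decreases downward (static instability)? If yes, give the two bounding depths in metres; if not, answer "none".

111–120 m

Evaluate Δρ/ρ₀ = −αΔT + βΔS across each adjacent pair:
  111–120 m: −αΔT+βΔS = −(1.7 × 10⁻⁴)(+2.1)+(7.2 × 10⁻⁴)(-0.73) = -8.8 × 10⁻⁴ → UNSTABLE
  120–167 m: −αΔT+βΔS = −(1.7 × 10⁻⁴)(+0.2)+(7.2 × 10⁻⁴)(+1.80) = 1.3 × 10⁻³ → stable
The 111–120 m interval has Δρ < 0: lighter water underlies denser water.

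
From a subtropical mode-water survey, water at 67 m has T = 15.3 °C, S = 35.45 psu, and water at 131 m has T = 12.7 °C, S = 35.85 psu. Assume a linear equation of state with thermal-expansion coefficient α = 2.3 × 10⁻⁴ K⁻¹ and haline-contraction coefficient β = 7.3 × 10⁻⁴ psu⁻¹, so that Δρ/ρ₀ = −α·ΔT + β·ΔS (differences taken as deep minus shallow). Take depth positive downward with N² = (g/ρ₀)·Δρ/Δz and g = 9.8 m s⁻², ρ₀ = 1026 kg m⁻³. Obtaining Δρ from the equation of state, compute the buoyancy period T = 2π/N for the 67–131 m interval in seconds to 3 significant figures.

ΔT = -2.6 K, ΔS = +0.40 psu (deep − shallow).
Δρ/ρ₀ = −αΔT + βΔS = 5.98 × 10⁻⁴ + 2.92 × 10⁻⁴ = 8.90 × 10⁻⁴, so Δρ ≈ 0.9131 kg m⁻³.
N² = (g/ρ₀)·Δρ/Δz = g·(Δρ/ρ₀)/Δz = 9.8 × 8.90 × 10⁻⁴ / 64 = 1.3628 × 10⁻⁴ s⁻².
N = √(1.3628 × 10⁻⁴) = 0.011674 rad s⁻¹ → T = 2π/N = 538.22 s ≈ 538 s.

538 s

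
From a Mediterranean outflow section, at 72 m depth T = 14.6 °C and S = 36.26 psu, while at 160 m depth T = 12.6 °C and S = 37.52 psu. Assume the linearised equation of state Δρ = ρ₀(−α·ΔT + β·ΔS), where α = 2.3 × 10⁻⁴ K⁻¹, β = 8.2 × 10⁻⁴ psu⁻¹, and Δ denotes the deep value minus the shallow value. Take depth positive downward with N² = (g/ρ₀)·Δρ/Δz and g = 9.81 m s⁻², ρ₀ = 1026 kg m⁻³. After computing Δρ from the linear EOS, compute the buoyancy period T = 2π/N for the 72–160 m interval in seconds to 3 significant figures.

ΔT = -2.0 K, ΔS = +1.26 psu (deep − shallow).
Δρ/ρ₀ = −αΔT + βΔS = 4.60 × 10⁻⁴ + 1.0332 × 10⁻³ = 1.4932 × 10⁻³, so Δρ ≈ 1.532 kg m⁻³.
N² = (g/ρ₀)·Δρ/Δz = g·(Δρ/ρ₀)/Δz = 9.81 × 1.4932 × 10⁻³ / 88 = 1.6646 × 10⁻⁴ s⁻².
N = √(1.6646 × 10⁻⁴) = 0.012902 rad s⁻¹ → T = 2π/N = 486.99 s ≈ 487 s.

487 s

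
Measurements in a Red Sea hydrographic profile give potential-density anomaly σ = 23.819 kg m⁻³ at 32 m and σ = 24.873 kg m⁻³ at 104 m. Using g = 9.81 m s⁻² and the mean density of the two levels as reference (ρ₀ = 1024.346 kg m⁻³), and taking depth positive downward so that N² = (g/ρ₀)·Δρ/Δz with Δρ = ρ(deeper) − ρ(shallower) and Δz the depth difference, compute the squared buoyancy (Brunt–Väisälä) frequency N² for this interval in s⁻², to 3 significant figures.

Δρ = 1024.873 − 1023.819 = 1.054 kg m⁻³ over Δz = 104 − 32 = 72 m.
N² = (9.81/1024.346) × (1.054/72) = 1.4019 × 10⁻⁴ s⁻² ≈ 1.40 × 10⁻⁴ s⁻².
A positive N² confirms static stability across the interval.

1.40 × 10⁻⁴ s⁻²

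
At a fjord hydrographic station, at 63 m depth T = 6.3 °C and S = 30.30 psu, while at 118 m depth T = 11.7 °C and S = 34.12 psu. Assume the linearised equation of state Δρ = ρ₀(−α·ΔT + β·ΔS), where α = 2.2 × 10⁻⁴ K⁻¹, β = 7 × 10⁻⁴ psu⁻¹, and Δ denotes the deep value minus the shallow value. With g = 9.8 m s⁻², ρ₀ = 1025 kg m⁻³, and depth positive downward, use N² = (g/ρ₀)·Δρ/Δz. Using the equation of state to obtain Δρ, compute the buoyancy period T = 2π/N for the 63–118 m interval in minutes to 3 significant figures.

ΔT = +5.4 K, ΔS = +3.82 psu (deep − shallow).
Δρ/ρ₀ = −αΔT + βΔS = -1.188 × 10⁻³ + 2.674 × 10⁻³ = 1.486 × 10⁻³, so Δρ ≈ 1.523 kg m⁻³.
N² = (g/ρ₀)·Δρ/Δz = g·(Δρ/ρ₀)/Δz = 9.8 × 1.486 × 10⁻³ / 55 = 2.6478 × 10⁻⁴ s⁻².
N = √(2.6478 × 10⁻⁴) = 0.016272 rad s⁻¹ → T = 2π/N = 386.13 s = 6.4355 min ≈ 6.44 min.

6.44 min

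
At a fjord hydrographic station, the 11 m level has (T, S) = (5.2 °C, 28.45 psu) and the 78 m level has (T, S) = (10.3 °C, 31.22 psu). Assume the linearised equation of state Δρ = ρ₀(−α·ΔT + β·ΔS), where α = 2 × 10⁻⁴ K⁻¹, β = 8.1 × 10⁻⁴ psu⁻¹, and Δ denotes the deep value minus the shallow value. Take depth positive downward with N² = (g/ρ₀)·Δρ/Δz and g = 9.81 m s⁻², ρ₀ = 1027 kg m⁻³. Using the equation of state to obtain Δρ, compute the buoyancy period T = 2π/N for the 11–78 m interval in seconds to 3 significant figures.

ΔT = +5.1 K, ΔS = +2.77 psu (deep − shallow).
Δρ/ρ₀ = −αΔT + βΔS = -1.02 × 10⁻³ + 2.2437 × 10⁻³ = 1.2237 × 10⁻³, so Δρ ≈ 1.257 kg m⁻³.
N² = (g/ρ₀)·Δρ/Δz = g·(Δρ/ρ₀)/Δz = 9.81 × 1.2237 × 10⁻³ / 67 = 1.7917 × 10⁻⁴ s⁻².
N = √(1.7917 × 10⁻⁴) = 0.013385 rad s⁻¹ → T = 2π/N = 469.42 s ≈ 469 s.

469 s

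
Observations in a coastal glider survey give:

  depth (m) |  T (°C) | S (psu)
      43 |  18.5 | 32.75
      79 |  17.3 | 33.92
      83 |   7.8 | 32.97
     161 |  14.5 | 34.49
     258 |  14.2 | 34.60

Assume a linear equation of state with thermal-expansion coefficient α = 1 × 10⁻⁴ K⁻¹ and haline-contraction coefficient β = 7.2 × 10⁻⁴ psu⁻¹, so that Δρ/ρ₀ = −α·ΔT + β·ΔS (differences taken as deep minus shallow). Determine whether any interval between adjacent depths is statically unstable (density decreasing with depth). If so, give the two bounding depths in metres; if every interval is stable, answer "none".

none

Evaluate Δρ/ρ₀ = −αΔT + βΔS across each adjacent pair:
  43–79 m: −αΔT+βΔS = −(1 × 10⁻⁴)(-1.2)+(7.2 × 10⁻⁴)(+1.17) = 9.6 × 10⁻⁴ → stable
  79–83 m: −αΔT+βΔS = −(1 × 10⁻⁴)(-9.5)+(7.2 × 10⁻⁴)(-0.95) = 2.7 × 10⁻⁴ → stable
  83–161 m: −αΔT+βΔS = −(1 × 10⁻⁴)(+6.7)+(7.2 × 10⁻⁴)(+1.52) = 4.2 × 10⁻⁴ → stable
  161–258 m: −αΔT+βΔS = −(1 × 10⁻⁴)(-0.3)+(7.2 × 10⁻⁴)(+0.11) = 1.1 × 10⁻⁴ → stable
Every interval has Δρ > 0: the column is stably stratified throughout.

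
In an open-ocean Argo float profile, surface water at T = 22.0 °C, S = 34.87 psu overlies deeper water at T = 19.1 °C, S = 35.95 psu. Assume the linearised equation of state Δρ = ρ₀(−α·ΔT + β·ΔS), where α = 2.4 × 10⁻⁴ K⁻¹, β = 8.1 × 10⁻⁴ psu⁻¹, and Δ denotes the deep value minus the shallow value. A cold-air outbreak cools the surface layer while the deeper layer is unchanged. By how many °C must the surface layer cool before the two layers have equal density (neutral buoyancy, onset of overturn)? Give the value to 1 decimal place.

Neutral buoyancy requires Δρ = 0, i.e. −α(T_deep − T_surf′) + β(S_deep − S_surf) = 0.
T_surf′ = T_deep − (β/α)·ΔS = 19.1 − (8.1 × 10⁻⁴/2.4 × 10⁻⁴)·(+1.08) = 15.455 °C.
Cooling required: 22.0 − (15.455) = 6.545 °C.

6.5 °C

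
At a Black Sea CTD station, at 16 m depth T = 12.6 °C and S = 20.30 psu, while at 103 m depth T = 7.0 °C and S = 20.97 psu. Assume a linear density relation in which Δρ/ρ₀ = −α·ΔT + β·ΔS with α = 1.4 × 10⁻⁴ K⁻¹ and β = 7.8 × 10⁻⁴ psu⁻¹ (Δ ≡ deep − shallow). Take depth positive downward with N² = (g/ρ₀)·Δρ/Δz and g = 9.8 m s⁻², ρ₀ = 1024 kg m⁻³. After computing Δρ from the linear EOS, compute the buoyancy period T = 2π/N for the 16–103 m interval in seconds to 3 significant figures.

ΔT = -5.6 K, ΔS = +0.67 psu (deep − shallow).
Δρ/ρ₀ = −αΔT + βΔS = 7.84 × 10⁻⁴ + 5.226 × 10⁻⁴ = 1.3066 × 10⁻³, so Δρ ≈ 1.338 kg m⁻³.
N² = (g/ρ₀)·Δρ/Δz = g·(Δρ/ρ₀)/Δz = 9.8 × 1.3066 × 10⁻³ / 87 = 1.4718 × 10⁻⁴ s⁻².
N = √(1.4718 × 10⁻⁴) = 0.012132 rad s⁻¹ → T = 2π/N = 517.90 s ≈ 518 s.

518 s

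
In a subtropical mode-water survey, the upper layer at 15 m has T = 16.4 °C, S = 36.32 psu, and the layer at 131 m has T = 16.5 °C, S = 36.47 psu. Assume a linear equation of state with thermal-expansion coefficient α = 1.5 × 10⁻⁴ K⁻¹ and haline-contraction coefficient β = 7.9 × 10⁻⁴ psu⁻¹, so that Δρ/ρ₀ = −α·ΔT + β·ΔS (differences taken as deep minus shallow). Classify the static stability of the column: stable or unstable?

ΔT = 16.5 − 16.4 = +0.1 K and ΔS = 36.47 − 36.32 = +0.15 psu (deep − shallow).
−αΔT = -1.50 × 10⁻⁵; βΔS = 1.185 × 10⁻⁴; sum Δρ/ρ₀ = 1.035 × 10⁻⁴.
Δρ/ρ₀ > 0, so Δρ > 0: deeper water is denser → statically stable.

stable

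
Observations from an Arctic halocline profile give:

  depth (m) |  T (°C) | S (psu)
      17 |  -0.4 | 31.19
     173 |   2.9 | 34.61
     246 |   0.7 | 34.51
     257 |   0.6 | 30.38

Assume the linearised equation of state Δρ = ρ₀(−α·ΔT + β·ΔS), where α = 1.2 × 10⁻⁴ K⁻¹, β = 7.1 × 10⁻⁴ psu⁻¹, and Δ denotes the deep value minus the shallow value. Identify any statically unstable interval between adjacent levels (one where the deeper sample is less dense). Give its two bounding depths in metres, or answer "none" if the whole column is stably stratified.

246–257 m

Evaluate Δρ/ρ₀ = −αΔT + βΔS across each adjacent pair:
  17–173 m: −αΔT+βΔS = −(1.2 × 10⁻⁴)(+3.3)+(7.1 × 10⁻⁴)(+3.42) = 2.0 × 10⁻³ → stable
  173–246 m: −αΔT+βΔS = −(1.2 × 10⁻⁴)(-2.2)+(7.1 × 10⁻⁴)(-0.10) = 1.9 × 10⁻⁴ → stable
  246–257 m: −αΔT+βΔS = −(1.2 × 10⁻⁴)(-0.1)+(7.1 × 10⁻⁴)(-4.13) = -2.9 × 10⁻³ → UNSTABLE
The 246–257 m interval has Δρ < 0: lighter water underlies denser water.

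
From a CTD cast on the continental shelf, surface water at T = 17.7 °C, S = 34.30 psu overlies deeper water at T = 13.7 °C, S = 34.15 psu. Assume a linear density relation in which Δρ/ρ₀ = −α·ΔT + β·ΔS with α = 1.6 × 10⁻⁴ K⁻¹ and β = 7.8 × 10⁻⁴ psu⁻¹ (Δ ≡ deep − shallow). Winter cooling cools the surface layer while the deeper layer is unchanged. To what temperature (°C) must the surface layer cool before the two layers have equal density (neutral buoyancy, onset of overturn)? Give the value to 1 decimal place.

Neutral buoyancy requires Δρ = 0, i.e. −α(T_deep − T_surf′) + β(S_deep − S_surf) = 0.
T_surf′ = T_deep − (β/α)·ΔS = 13.7 − (7.8 × 10⁻⁴/1.6 × 10⁻⁴)·(-0.15) = 14.431 °C.
Cooling required: 17.7 − (14.431) = 3.269 °C.

14.4 °C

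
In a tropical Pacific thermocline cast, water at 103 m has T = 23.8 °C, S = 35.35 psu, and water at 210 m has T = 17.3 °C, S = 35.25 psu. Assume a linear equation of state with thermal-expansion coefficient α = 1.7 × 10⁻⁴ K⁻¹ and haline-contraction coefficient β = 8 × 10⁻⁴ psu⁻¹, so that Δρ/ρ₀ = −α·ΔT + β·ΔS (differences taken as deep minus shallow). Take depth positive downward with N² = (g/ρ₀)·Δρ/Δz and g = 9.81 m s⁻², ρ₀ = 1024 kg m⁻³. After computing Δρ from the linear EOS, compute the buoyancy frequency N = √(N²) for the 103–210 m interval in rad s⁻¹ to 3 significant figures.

ΔT = -6.5 K, ΔS = -0.10 psu (deep − shallow).
Δρ/ρ₀ = −αΔT + βΔS = 1.105 × 10⁻³ − 8.00 × 10⁻⁵ = 1.025 × 10⁻³, so Δρ ≈ 1.050 kg m⁻³.
N² = (g/ρ₀)·Δρ/Δz = g·(Δρ/ρ₀)/Δz = 9.81 × 1.025 × 10⁻³ / 107 = 9.3974 × 10⁻⁵ s⁻².
N = √(9.3974 × 10⁻⁵) = 9.6940 × 10⁻³ rad s⁻¹ ≈ 9.69 × 10⁻³ rad s⁻¹.

9.69 × 10⁻³ rad s⁻¹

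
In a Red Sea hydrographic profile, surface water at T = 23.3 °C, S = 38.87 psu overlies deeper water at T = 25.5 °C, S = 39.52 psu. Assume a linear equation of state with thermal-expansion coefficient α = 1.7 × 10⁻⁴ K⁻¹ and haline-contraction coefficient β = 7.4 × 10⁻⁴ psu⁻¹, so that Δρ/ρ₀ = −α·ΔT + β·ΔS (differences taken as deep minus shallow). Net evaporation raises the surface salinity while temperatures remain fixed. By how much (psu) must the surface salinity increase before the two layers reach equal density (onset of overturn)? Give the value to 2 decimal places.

Neutral buoyancy requires −α(T_deep − T_surf) + β(S_deep − S_surf′) = 0.
S_surf′ = S_deep − (α/β)·ΔT = 39.52 − (1.7 × 10⁻⁴/7.4 × 10⁻⁴)·(+2.2) = 39.0146 psu.
Increase required: 39.0146 − 38.87 = 0.1446 psu.

0.14 psu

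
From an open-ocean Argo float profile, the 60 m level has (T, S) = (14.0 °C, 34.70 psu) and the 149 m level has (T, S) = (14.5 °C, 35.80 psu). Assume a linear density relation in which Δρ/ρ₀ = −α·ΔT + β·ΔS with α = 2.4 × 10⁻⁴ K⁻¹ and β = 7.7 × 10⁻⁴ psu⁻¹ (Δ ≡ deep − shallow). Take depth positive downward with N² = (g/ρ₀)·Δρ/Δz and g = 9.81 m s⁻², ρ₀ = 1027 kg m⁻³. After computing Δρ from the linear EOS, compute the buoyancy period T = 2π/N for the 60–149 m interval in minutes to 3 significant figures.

11.7 min

ΔT = +0.5 K, ΔS = +1.10 psu (deep − shallow).
Δρ/ρ₀ = −αΔT + βΔS = -1.20 × 10⁻⁴ + 8.47 × 10⁻⁴ = 7.27 × 10⁻⁴, so Δρ ≈ 0.7466 kg m⁻³.
N² = (g/ρ₀)·Δρ/Δz = g·(Δρ/ρ₀)/Δz = 9.81 × 7.27 × 10⁻⁴ / 89 = 8.0133 × 10⁻⁵ s⁻².
N = √(8.0133 × 10⁻⁵) = 8.9517 × 10⁻³ rad s⁻¹ → T = 2π/N = 701.90 s = 11.698 min ≈ 11.7 min.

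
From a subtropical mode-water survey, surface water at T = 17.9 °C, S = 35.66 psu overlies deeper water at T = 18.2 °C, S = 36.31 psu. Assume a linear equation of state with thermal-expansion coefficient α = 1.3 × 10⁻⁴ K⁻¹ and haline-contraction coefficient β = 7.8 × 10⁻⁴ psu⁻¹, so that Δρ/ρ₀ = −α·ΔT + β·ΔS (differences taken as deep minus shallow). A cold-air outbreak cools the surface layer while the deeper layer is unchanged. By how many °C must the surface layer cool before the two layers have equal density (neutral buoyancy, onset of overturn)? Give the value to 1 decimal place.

3.6 °C

Neutral buoyancy requires Δρ = 0, i.e. −α(T_deep − T_surf′) + β(S_deep − S_surf) = 0.
T_surf′ = T_deep − (β/α)·ΔS = 18.2 − (7.8 × 10⁻⁴/1.3 × 10⁻⁴)·(+0.65) = 14.300 °C.
Cooling required: 17.9 − (14.300) = 3.600 °C.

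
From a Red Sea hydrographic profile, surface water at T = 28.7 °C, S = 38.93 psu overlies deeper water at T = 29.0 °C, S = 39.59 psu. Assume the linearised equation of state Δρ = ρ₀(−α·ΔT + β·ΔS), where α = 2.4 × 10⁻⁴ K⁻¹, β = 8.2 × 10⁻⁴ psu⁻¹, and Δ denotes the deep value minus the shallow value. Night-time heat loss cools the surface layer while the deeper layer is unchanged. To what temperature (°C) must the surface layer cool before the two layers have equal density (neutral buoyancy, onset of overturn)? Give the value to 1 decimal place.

Neutral buoyancy requires Δρ = 0, i.e. −α(T_deep − T_surf′) + β(S_deep − S_surf) = 0.
T_surf′ = T_deep − (β/α)·ΔS = 29.0 − (8.2 × 10⁻⁴/2.4 × 10⁻⁴)·(+0.66) = 26.745 °C.
Cooling required: 28.7 − (26.745) = 1.955 °C.

26.7 °C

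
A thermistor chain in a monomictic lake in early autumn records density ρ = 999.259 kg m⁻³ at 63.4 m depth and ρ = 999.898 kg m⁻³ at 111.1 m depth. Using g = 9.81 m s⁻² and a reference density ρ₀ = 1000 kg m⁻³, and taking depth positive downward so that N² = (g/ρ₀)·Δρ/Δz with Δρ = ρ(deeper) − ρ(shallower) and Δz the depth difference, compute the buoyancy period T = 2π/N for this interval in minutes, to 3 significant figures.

Δρ = 999.898 − 999.259 = 0.639 kg m⁻³ over Δz = 111.1 − 63.4 = 47.7 m.
N² = (9.81/1000) × (0.639/47.7) = 1.3142 × 10⁻⁴ s⁻².
N = √(1.3142 × 10⁻⁴) = 0.011464 rad s⁻¹, so T = 2π/N = 548.08 s = 9.1347 min ≈ 9.13 min.

9.13 min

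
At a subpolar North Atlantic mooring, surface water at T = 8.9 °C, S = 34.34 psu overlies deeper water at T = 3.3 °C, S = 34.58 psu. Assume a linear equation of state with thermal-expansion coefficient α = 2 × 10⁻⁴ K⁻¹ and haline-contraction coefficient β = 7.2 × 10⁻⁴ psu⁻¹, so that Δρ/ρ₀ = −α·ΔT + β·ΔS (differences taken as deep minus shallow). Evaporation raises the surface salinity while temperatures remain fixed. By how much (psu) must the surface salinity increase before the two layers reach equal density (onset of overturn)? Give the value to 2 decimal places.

1.80 psu

Neutral buoyancy requires −α(T_deep − T_surf) + β(S_deep − S_surf′) = 0.
S_surf′ = S_deep − (α/β)·ΔT = 34.58 − (2 × 10⁻⁴/7.2 × 10⁻⁴)·(-5.6) = 36.1356 psu.
Increase required: 36.1356 − 34.34 = 1.7956 psu.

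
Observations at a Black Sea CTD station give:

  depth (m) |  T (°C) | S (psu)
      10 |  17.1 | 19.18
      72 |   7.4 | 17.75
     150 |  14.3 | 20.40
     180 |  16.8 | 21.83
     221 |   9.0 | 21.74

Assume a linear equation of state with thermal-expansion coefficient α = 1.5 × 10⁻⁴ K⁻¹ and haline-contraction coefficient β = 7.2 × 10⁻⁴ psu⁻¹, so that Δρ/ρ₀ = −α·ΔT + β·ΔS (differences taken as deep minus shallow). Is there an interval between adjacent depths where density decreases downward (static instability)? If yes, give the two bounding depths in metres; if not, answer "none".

Evaluate Δρ/ρ₀ = −αΔT + βΔS across each adjacent pair:
  10–72 m: −αΔT+βΔS = −(1.5 × 10⁻⁴)(-9.7)+(7.2 × 10⁻⁴)(-1.43) = 4.3 × 10⁻⁴ → stable
  72–150 m: −αΔT+βΔS = −(1.5 × 10⁻⁴)(+6.9)+(7.2 × 10⁻⁴)(+2.65) = 8.7 × 10⁻⁴ → stable
  150–180 m: −αΔT+βΔS = −(1.5 × 10⁻⁴)(+2.5)+(7.2 × 10⁻⁴)(+1.43) = 6.5 × 10⁻⁴ → stable
  180–221 m: −αΔT+βΔS = −(1.5 × 10⁻⁴)(-7.8)+(7.2 × 10⁻⁴)(-0.09) = 1.1 × 10⁻³ → stable
Every interval has Δρ > 0: the column is stably stratified throughout.

none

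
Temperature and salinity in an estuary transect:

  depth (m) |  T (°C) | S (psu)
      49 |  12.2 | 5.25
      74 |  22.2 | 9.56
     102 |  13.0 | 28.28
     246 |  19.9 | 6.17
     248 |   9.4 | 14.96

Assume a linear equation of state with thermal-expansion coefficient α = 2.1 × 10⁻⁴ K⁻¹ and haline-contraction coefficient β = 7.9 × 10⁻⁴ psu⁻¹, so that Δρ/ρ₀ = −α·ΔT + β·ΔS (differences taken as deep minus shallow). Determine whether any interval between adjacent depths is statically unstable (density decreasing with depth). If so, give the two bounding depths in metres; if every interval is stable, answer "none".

102–246 m

Evaluate Δρ/ρ₀ = −αΔT + βΔS across each adjacent pair:
  49–74 m: −αΔT+βΔS = −(2.1 × 10⁻⁴)(+10.0)+(7.9 × 10⁻⁴)(+4.31) = 1.3 × 10⁻³ → stable
  74–102 m: −αΔT+βΔS = −(2.1 × 10⁻⁴)(-9.2)+(7.9 × 10⁻⁴)(+18.72) = 0.017 → stable
  102–246 m: −αΔT+βΔS = −(2.1 × 10⁻⁴)(+6.9)+(7.9 × 10⁻⁴)(-22.11) = -0.019 → UNSTABLE
  246–248 m: −αΔT+βΔS = −(2.1 × 10⁻⁴)(-10.5)+(7.9 × 10⁻⁴)(+8.79) = 9.1 × 10⁻³ → stable
The 102–246 m interval has Δρ < 0: lighter water underlies denser water.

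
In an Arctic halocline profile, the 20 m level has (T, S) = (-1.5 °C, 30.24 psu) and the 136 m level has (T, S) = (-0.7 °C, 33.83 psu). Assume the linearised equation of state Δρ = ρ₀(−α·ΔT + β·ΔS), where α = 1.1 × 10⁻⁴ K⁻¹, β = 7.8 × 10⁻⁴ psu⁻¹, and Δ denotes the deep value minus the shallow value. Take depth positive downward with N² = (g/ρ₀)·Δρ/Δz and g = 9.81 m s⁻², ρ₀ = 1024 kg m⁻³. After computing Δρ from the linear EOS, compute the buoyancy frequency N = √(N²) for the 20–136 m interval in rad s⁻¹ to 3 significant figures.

ΔT = +0.8 K, ΔS = +3.59 psu (deep − shallow).
Δρ/ρ₀ = −αΔT + βΔS = -8.80 × 10⁻⁵ + 2.8002 × 10⁻³ = 2.7122 × 10⁻³, so Δρ ≈ 2.777 kg m⁻³.
N² = (g/ρ₀)·Δρ/Δz = g·(Δρ/ρ₀)/Δz = 9.81 × 2.7122 × 10⁻³ / 116 = 2.2937 × 10⁻⁴ s⁻².
N = √(2.2937 × 10⁻⁴) = 0.015145 rad s⁻¹ ≈ 0.0151 rad s⁻¹.

0.0151 rad s⁻¹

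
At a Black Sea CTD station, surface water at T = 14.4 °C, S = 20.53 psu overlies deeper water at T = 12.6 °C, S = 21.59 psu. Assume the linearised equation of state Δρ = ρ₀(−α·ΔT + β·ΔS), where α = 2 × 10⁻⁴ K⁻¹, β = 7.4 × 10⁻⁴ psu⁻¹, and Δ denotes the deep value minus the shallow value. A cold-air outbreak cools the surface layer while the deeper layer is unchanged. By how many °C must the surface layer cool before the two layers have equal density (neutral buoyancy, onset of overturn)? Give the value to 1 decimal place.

Neutral buoyancy requires Δρ = 0, i.e. −α(T_deep − T_surf′) + β(S_deep − S_surf) = 0.
T_surf′ = T_deep − (β/α)·ΔS = 12.6 − (7.4 × 10⁻⁴/2 × 10⁻⁴)·(+1.06) = 8.678 °C.
Cooling required: 14.4 − (8.678) = 5.722 °C.

5.7 °C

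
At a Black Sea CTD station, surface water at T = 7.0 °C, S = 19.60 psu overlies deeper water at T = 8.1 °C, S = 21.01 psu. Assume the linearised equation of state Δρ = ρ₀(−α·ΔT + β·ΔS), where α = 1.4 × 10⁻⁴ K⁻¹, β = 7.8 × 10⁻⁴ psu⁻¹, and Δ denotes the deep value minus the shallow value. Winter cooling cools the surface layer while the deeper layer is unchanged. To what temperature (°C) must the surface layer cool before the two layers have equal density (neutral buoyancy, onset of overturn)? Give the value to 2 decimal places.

0.24 °C

Neutral buoyancy requires Δρ = 0, i.e. −α(T_deep − T_surf′) + β(S_deep − S_surf) = 0.
T_surf′ = T_deep − (β/α)·ΔS = 8.1 − (7.8 × 10⁻⁴/1.4 × 10⁻⁴)·(+1.41) = 0.2443 °C.
Cooling required: 7.0 − (0.2443) = 6.7557 °C.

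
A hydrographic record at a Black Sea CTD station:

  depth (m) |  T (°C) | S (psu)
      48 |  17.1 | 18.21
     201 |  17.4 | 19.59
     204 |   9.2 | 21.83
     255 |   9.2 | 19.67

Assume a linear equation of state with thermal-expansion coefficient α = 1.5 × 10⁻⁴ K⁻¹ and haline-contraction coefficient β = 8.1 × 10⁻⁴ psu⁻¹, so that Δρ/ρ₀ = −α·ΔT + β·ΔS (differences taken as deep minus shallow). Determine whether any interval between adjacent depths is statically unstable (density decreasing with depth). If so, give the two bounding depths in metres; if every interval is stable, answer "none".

204–255 m

Evaluate Δρ/ρ₀ = −αΔT + βΔS across each adjacent pair:
  48–201 m: −αΔT+βΔS = −(1.5 × 10⁻⁴)(+0.3)+(8.1 × 10⁻⁴)(+1.38) = 1.1 × 10⁻³ → stable
  201–204 m: −αΔT+βΔS = −(1.5 × 10⁻⁴)(-8.2)+(8.1 × 10⁻⁴)(+2.24) = 3.0 × 10⁻³ → stable
  204–255 m: −αΔT+βΔS = −(1.5 × 10⁻⁴)(+0.0)+(8.1 × 10⁻⁴)(-2.16) = -1.7 × 10⁻³ → UNSTABLE
The 204–255 m interval has Δρ < 0: lighter water underlies denser water.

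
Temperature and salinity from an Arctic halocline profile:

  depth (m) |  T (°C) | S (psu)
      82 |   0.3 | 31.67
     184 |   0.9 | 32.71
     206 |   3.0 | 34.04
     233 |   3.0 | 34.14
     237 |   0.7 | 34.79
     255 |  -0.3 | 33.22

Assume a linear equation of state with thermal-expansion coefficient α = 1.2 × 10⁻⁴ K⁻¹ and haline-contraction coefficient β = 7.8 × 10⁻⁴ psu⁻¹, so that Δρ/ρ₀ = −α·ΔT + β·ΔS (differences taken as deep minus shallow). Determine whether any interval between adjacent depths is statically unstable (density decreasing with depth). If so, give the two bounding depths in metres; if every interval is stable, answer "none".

237–255 m

Evaluate Δρ/ρ₀ = −αΔT + βΔS across each adjacent pair:
  82–184 m: −αΔT+βΔS = −(1.2 × 10⁻⁴)(+0.6)+(7.8 × 10⁻⁴)(+1.04) = 7.4 × 10⁻⁴ → stable
  184–206 m: −αΔT+βΔS = −(1.2 × 10⁻⁴)(+2.1)+(7.8 × 10⁻⁴)(+1.33) = 7.9 × 10⁻⁴ → stable
  206–233 m: −αΔT+βΔS = −(1.2 × 10⁻⁴)(+0.0)+(7.8 × 10⁻⁴)(+0.10) = 7.8 × 10⁻⁵ → stable
  233–237 m: −αΔT+βΔS = −(1.2 × 10⁻⁴)(-2.3)+(7.8 × 10⁻⁴)(+0.65) = 7.8 × 10⁻⁴ → stable
  237–255 m: −αΔT+βΔS = −(1.2 × 10⁻⁴)(-1.0)+(7.8 × 10⁻⁴)(-1.57) = -1.1 × 10⁻³ → UNSTABLE
The 237–255 m interval has Δρ < 0: lighter water underlies denser water.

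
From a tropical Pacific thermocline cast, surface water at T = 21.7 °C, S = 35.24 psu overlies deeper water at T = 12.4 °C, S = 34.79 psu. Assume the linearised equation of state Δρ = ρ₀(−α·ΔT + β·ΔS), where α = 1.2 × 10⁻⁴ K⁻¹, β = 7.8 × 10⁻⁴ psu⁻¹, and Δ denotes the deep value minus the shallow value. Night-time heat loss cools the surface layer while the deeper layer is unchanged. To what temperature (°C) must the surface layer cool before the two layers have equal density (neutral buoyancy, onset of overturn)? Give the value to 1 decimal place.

15.3 °C

Neutral buoyancy requires Δρ = 0, i.e. −α(T_deep − T_surf′) + β(S_deep − S_surf) = 0.
T_surf′ = T_deep − (β/α)·ΔS = 12.4 − (7.8 × 10⁻⁴/1.2 × 10⁻⁴)·(-0.45) = 15.325 °C.
Cooling required: 21.7 − (15.325) = 6.375 °C.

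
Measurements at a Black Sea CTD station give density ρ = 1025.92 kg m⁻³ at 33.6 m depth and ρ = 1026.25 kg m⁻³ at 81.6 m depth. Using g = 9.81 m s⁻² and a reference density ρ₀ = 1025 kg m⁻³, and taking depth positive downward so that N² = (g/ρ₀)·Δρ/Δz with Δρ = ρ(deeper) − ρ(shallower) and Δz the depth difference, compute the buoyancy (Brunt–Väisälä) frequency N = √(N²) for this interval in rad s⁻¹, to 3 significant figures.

Δρ = 1026.25 − 1025.92 = 0.33 kg m⁻³ over Δz = 81.6 − 33.6 = 48 m.
N² = (9.81/1025) × (0.33/48) = 6.5799 × 10⁻⁵ s⁻².
N = √(6.5799 × 10⁻⁵) = 8.1117 × 10⁻³ rad s⁻¹ ≈ 8.11 × 10⁻³ rad s⁻¹.

8.11 × 10⁻³ rad s⁻¹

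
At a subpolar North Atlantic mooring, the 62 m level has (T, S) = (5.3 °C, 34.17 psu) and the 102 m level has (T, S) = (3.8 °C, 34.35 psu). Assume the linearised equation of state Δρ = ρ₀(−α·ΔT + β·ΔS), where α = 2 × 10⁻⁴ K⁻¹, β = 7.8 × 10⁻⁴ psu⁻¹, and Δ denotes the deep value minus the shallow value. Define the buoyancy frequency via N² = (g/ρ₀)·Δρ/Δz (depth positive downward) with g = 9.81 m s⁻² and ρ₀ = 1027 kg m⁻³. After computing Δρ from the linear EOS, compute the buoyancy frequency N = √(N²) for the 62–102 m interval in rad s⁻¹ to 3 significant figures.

0.0104 rad s⁻¹

ΔT = -1.5 K, ΔS = +0.18 psu (deep − shallow).
Δρ/ρ₀ = −αΔT + βΔS = 3.00 × 10⁻⁴ + 1.404 × 10⁻⁴ = 4.404 × 10⁻⁴, so Δρ ≈ 0.4523 kg m⁻³.
N² = (g/ρ₀)·Δρ/Δz = g·(Δρ/ρ₀)/Δz = 9.81 × 4.404 × 10⁻⁴ / 40 = 1.0801 × 10⁻⁴ s⁻².
N = √(1.0801 × 10⁻⁴) = 0.010393 rad s⁻¹ ≈ 0.0104 rad s⁻¹.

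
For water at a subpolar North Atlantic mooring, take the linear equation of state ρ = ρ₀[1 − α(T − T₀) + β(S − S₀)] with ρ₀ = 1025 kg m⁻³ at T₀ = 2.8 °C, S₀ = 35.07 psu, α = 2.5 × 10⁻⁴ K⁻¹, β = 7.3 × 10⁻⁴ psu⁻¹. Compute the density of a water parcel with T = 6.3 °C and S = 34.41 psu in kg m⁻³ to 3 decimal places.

T − T₀ = +3.5 K, S − S₀ = -0.66 psu.
Bracket = 1 − α·(+3.5) + β·(-0.66) = 1 + (-1.3568 × 10⁻³) = 0.9986432.
ρ = 1025 × 0.9986432 = 1023.609 kg m⁻³.

1023.609 kg m⁻³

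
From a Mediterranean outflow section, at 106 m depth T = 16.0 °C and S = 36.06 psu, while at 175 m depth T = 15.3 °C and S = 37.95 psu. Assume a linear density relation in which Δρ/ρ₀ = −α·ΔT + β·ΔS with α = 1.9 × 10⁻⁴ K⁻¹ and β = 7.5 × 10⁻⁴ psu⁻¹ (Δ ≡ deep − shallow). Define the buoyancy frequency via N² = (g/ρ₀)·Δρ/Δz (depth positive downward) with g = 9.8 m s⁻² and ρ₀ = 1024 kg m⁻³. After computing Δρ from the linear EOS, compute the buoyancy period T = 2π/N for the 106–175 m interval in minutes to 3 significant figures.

7.06 min

ΔT = -0.7 K, ΔS = +1.89 psu (deep − shallow).
Δρ/ρ₀ = −αΔT + βΔS = 1.33 × 10⁻⁴ + 1.4175 × 10⁻³ = 1.5505 × 10⁻³, so Δρ ≈ 1.588 kg m⁻³.
N² = (g/ρ₀)·Δρ/Δz = g·(Δρ/ρ₀)/Δz = 9.8 × 1.5505 × 10⁻³ / 69 = 2.2022 × 10⁻⁴ s⁻².
N = √(2.2022 × 10⁻⁴) = 0.014840 rad s⁻¹ → T = 2π/N = 423.40 s = 7.0567 min ≈ 7.06 min.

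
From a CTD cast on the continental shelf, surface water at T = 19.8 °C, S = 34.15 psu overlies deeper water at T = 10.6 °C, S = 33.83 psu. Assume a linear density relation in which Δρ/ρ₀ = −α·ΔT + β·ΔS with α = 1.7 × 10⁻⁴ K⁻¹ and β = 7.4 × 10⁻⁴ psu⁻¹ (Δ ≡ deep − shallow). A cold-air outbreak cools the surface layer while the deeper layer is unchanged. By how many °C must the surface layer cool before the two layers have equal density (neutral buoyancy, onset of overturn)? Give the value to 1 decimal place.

7.8 °C

Neutral buoyancy requires Δρ = 0, i.e. −α(T_deep − T_surf′) + β(S_deep − S_surf) = 0.
T_surf′ = T_deep − (β/α)·ΔS = 10.6 − (7.4 × 10⁻⁴/1.7 × 10⁻⁴)·(-0.32) = 11.993 °C.
Cooling required: 19.8 − (11.993) = 7.807 °C.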